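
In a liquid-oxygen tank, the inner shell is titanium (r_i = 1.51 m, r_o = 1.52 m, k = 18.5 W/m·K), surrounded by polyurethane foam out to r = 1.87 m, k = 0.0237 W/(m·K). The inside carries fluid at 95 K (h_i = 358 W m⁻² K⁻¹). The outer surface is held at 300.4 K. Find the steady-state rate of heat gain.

Q = 497 W

Series thermal resistances, inner to outer:
  R_conv,in = 1/(4πr²h) = 1/(4π·1.51²·358) = 9.749×10^-5 K/W
  R_titanium = (1/1.51 − 1/1.52)/(4πk) = 0.004357/(4π·18.5) = 1.874×10^-5 K/W
  R_polyurethane foam = (1/1.52 − 1/1.87)/(4πk) = 0.1231/(4π·0.0237) = 0.4135 K/W
ΣR = 9.749×10^-5 + 1.874×10^-5 + 0.4135 = 0.4136 K/W
Q = ΔT/ΣR = (95 K − 300.4 K)/0.4136 = -497 W
(Negative Q ⇒ heat flows inward; heat gain = 497 W.)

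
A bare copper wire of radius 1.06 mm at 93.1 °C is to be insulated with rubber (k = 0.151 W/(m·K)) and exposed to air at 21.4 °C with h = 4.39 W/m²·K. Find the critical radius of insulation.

r_cr = 3.44 cm

For a cylinder, r_cr = k_ins/h = 0.151/4.39 = 0.0344 m = 3.44 cm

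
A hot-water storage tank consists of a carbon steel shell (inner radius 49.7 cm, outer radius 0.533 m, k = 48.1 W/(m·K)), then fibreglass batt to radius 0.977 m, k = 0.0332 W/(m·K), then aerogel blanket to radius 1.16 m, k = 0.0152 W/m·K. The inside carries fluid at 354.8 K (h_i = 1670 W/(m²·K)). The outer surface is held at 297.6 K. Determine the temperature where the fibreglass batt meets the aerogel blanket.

Treat each layer as a resistance in series:
  R_conv,in = 1/(4πr²h) = 1/(4π·0.497²·1670) = 1.929×10^-4 K/W
  R_carbon steel = (1/0.497 − 1/0.533)/(4πk) = 0.1359/(4π·48.1) = 2.248×10^-4 K/W
  R_fibreglass batt = (1/0.533 − 1/0.977)/(4πk) = 0.8526/(4π·0.0332) = 2.044 K/W
  R_aerogel blanket = (1/0.977 − 1/1.16)/(4πk) = 0.1615/(4π·0.0152) = 0.8454 K/W
ΣR = 1.929×10^-4 + 2.248×10^-4 + 2.044 + 0.8454 = 2.890 K/W
Q = ΔT/ΣR = (354.8 K − 297.6 K)/2.890 = 19.79 W
From the inner boundary to the fibreglass batt/aerogel blanket interface, ΣR_partial = 2.044 K/W.
T_interface = T_in − Q·ΣR_partial = 354.8 K − (19.79)(2.044) = 314.3 K

T = 314.3 K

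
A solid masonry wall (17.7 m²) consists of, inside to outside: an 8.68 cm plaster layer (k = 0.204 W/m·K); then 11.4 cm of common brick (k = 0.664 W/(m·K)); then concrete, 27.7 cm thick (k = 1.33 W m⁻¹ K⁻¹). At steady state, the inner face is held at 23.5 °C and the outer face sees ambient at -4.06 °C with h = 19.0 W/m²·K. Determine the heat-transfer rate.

Resistance network (inner→outer):
  R_plaster = L/(kA) = 0.0868/(0.204·17.7) = 0.02404 K/W
  R_common brick = L/(kA) = 0.114/(0.664·17.7) = 0.009700 K/W
  R_concrete = L/(kA) = 0.277/(1.33·17.7) = 0.01177 K/W
  R_conv,out = 1/(hA) = 1/(19.0·17.7) = 0.002974 K/W
ΣR = 0.02404 + 0.009700 + 0.01177 + 0.002974 = 0.04848 K/W
Q = ΔT/ΣR = (23.5 °C − -4.06 °C)/0.04848 = 568 W

Q = 568 W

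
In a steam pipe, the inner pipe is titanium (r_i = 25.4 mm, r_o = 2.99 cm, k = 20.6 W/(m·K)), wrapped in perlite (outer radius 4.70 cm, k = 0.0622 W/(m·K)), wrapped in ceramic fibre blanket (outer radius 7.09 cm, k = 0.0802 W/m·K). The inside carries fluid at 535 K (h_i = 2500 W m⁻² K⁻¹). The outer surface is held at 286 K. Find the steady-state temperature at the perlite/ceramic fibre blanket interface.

T = 389 K

Resistance network (inner→outer):
  R'_conv,in = 1/(2πr h) = 1/(2π·0.0254·2500) = 0.002506 m·K/W
  R'_titanium = ln(0.0299/0.0254)/(2πk) = 0.1631/(2π·20.6) = 0.001260 m·K/W
  R'_perlite = ln(0.0470/0.0299)/(2πk) = 0.4523/(2π·0.0622) = 1.157 m·K/W
  R'_ceramic fibre blanket = ln(0.0709/0.0470)/(2πk) = 0.4111/(2π·0.0802) = 0.8159 m·K/W
ΣR = 0.002506 + 0.001260 + 1.157 + 0.8159 = 1.977 m·K/W
Q' = ΔT/ΣR = (535 K − 286 K)/1.977 = 125.9 W/m
From the inner boundary to the perlite/ceramic fibre blanket interface, ΣR_partial = 1.161 m·K/W.
T_interface = T_in − Q'·ΣR_partial = 535 K − (125.9)(1.161) = 389 K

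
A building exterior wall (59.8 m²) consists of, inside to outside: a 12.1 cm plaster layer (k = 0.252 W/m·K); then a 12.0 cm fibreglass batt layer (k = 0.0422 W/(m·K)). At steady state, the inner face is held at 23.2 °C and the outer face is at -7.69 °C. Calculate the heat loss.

Q = 556 W

Series thermal resistances, inner to outer:
  R_plaster = L/(kA) = 0.121/(0.252·59.8) = 0.008029 K/W
  R_fibreglass batt = L/(kA) = 0.120/(0.0422·59.8) = 0.04755 K/W
ΣR = 0.008029 + 0.04755 = 0.05558 K/W
Q = ΔT/ΣR = (23.2 °C − -7.69 °C)/0.05558 = 556 W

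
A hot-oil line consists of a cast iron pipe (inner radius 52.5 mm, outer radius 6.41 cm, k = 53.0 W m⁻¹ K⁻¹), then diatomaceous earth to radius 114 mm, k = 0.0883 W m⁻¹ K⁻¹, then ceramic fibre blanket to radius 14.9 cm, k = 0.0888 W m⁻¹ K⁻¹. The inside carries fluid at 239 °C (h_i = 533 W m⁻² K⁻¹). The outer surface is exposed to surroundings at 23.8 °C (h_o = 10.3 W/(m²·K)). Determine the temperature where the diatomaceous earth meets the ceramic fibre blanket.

Series thermal resistances, inner to outer:
  R'_conv,in = 1/(2πr h) = 1/(2π·0.0525·533) = 0.005688 m·K/W
  R'_cast iron = ln(0.0641/0.0525)/(2πk) = 0.1996/(2π·53.0) = 5.995×10^-4 m·K/W
  R'_diatomaceous earth = ln(0.114/0.0641)/(2πk) = 0.5758/(2π·0.0883) = 1.038 m·K/W
  R'_ceramic fibre blanket = ln(0.149/0.114)/(2πk) = 0.2677/(2π·0.0888) = 0.4799 m·K/W
  R'_conv,out = 1/(2πr h) = 1/(2π·0.149·10.3) = 0.1037 m·K/W
ΣR = 0.005688 + 5.995×10^-4 + 1.038 + 0.4799 + 0.1037 = 1.628 m·K/W
Q' = ΔT/ΣR = (239 °C − 23.8 °C)/1.628 = 132.2 W/m
From the inner boundary to the diatomaceous earth/ceramic fibre blanket interface, ΣR_partial = 1.044 m·K/W.
T_interface = T_in − Q'·ΣR_partial = 239 °C − (132.2)(1.044) = 101 °C

T = 101 °C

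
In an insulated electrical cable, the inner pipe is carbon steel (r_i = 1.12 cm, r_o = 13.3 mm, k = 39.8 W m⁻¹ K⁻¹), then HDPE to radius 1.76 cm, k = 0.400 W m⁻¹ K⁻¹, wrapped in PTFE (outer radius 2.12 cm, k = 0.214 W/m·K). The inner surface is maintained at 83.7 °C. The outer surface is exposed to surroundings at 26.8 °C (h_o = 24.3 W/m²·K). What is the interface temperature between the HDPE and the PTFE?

T = 72.3 °C

Treat each layer as a resistance in series:
  R'_carbon steel = ln(0.0133/0.0112)/(2πk) = 0.1719/(2π·39.8) = 6.872×10^-4 m·K/W
  R'_HDPE = ln(0.0176/0.0133)/(2πk) = 0.2801/(2π·0.400) = 0.1115 m·K/W
  R'_PTFE = ln(0.0212/0.0176)/(2πk) = 0.1861/(2π·0.214) = 0.1384 m·K/W
  R'_conv,out = 1/(2πr h) = 1/(2π·0.0212·24.3) = 0.3089 m·K/W
ΣR = 6.872×10^-4 + 0.1115 + 0.1384 + 0.3089 = 0.5595 m·K/W
Q' = ΔT/ΣR = (83.7 °C − 26.8 °C)/0.5595 = 101.7 W/m
From the inner boundary to the HDPE/PTFE interface, ΣR_partial = 0.1122 m·K/W.
T_interface = T_in − Q'·ΣR_partial = 83.7 °C − (101.7)(0.1122) = 72.3 °C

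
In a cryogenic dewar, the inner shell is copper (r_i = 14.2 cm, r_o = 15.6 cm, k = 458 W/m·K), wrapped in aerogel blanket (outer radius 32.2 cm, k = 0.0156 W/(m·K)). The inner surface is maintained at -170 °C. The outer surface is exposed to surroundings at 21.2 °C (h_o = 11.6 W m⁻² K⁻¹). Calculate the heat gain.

Q = 11.3 W

Series thermal resistances, inner to outer:
  R_copper = (1/0.142 − 1/0.156)/(4πk) = 0.6320/(4π·458) = 1.098×10^-4 K/W
  R_aerogel blanket = (1/0.156 − 1/0.322)/(4πk) = 3.305/(4π·0.0156) = 16.86 K/W
  R_conv,out = 1/(4πr²h) = 1/(4π·0.322²·11.6) = 0.06616 K/W
ΣR = 1.098×10^-4 + 16.86 + 0.06616 = 16.93 K/W
Q = ΔT/ΣR = (-170 °C − 21.2 °C)/16.93 = -11.3 W
(Negative Q ⇒ heat flows inward; heat gain = 11.3 W.)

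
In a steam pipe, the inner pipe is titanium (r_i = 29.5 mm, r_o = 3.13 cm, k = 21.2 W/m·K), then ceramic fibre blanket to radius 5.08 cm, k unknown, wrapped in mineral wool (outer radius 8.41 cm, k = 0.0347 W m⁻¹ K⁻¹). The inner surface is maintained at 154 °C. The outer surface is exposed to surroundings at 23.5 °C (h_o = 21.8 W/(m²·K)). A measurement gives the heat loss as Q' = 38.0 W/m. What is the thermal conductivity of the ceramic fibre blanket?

k = 0.0745 W/m·K

ΣR = ΔT/Q' = |154 − 23.5|/38.0 = 3.434 m·K/W
Known resistances:
  R'_titanium = ln(0.0313/0.0295)/(2πk) = 0.05923/(2π·21.2) = 4.446×10^-4 m·K/W
  R'_mineral wool = ln(0.0841/0.0508)/(2πk) = 0.5041/(2π·0.0347) = 2.312 m·K/W
  R'_conv,out = 1/(2πr h) = 1/(2π·0.0841·21.8) = 0.08681 m·K/W
R_ceramic fibre blanket = ΣR − ΣR_known = 3.434 − 2.399 = 1.035 m·K/W
ln(r₂/r₁)/(2πk) = 1.035 ⇒ k = 0.4843/(2π·1.035) = 0.0745 W/m·K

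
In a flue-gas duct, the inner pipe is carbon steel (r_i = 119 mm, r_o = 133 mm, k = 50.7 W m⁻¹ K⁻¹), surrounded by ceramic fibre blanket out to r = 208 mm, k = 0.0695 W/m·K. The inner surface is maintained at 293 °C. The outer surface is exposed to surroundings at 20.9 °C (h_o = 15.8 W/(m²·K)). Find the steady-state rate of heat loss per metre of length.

Q' = 254 W/m

Treat each layer as a resistance in series:
  R'_carbon steel = ln(0.133/0.119)/(2πk) = 0.1112/(2π·50.7) = 3.492×10^-4 m·K/W
  R'_ceramic fibre blanket = ln(0.208/0.133)/(2πk) = 0.4472/(2π·0.0695) = 1.024 m·K/W
  R'_conv,out = 1/(2πr h) = 1/(2π·0.208·15.8) = 0.04843 m·K/W
ΣR = 3.492×10^-4 + 1.024 + 0.04843 = 1.073 m·K/W
Q' = ΔT/ΣR = (293 °C − 20.9 °C)/1.073 = 254 W/m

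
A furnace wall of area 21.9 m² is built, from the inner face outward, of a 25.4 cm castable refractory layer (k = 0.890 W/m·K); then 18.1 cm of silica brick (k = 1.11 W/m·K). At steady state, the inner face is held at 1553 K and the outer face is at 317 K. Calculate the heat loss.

Series thermal resistances, inner to outer:
  R_castable refractory = L/(kA) = 0.254/(0.890·21.9) = 0.01303 K/W
  R_silica brick = L/(kA) = 0.181/(1.11·21.9) = 0.007446 K/W
ΣR = 0.01303 + 0.007446 = 0.02048 K/W
Q = ΔT/ΣR = (1553 K − 317 K)/0.02048 = 60400 W

Q = 60400 W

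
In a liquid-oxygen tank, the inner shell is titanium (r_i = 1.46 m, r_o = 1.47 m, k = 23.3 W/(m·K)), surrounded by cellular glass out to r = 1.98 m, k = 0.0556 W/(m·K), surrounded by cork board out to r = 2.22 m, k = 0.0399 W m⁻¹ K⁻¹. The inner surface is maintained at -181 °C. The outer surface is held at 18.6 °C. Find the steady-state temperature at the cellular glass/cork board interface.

T = -41.8 °C

Treat each layer as a resistance in series:
  R_titanium = (1/1.46 − 1/1.47)/(4πk) = 0.004659/(4π·23.3) = 1.591×10^-5 K/W
  R_cellular glass = (1/1.47 − 1/1.98)/(4πk) = 0.1752/(4π·0.0556) = 0.2508 K/W
  R_cork board = (1/1.98 − 1/2.22)/(4πk) = 0.05460/(4π·0.0399) = 0.1089 K/W
ΣR = 1.591×10^-5 + 0.2508 + 0.1089 = 0.3597 K/W
Q = ΔT/ΣR = (-181 °C − 18.6 °C)/0.3597 = -554.9 W
From the inner boundary to the cellular glass/cork board interface, ΣR_partial = 0.2508 K/W.
T_interface = T_in − Q·ΣR_partial = -181 °C − (-554.9)(0.2508) = -41.8 °C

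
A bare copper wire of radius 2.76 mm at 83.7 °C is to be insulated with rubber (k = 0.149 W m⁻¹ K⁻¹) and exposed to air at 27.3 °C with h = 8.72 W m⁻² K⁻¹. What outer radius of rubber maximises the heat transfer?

r_cr = 1.71 cm

For a cylinder, r_cr = k_ins/h = 0.149/8.72 = 0.0171 m = 1.71 cm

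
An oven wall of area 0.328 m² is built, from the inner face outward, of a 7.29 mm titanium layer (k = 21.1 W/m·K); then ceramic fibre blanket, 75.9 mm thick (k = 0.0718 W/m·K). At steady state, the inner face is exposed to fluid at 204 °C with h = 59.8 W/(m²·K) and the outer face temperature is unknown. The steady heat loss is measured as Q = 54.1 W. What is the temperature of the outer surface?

T_out = 26.8 °C

Series resistances:
  R_conv,in = 1/(hA) = 1/(59.8·0.328) = 0.05098 K/W
  R_titanium = L/(kA) = 0.00729/(21.1·0.328) = 0.001053 K/W
  R_ceramic fibre blanket = L/(kA) = 0.0759/(0.0718·0.328) = 3.223 K/W
ΣR = 3.275 K/W
ΔT = Q·ΣR = 54.1 × 3.275 = 177.2 K
Heat flows outward, so T_out = T_in − ΔT = 204 − 177.2 = 26.8 °C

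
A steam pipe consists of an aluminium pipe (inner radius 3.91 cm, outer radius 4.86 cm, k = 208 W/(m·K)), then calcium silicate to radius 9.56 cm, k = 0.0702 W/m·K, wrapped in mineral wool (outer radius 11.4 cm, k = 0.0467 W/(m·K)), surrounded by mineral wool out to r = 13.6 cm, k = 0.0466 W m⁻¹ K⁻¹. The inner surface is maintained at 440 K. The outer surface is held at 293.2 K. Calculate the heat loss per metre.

Q' = 53.6 W/m

Treat each layer as a resistance in series:
  R'_aluminium = ln(0.0486/0.0391)/(2πk) = 0.2175/(2π·208) = 1.664×10^-4 m·K/W
  R'_calcium silicate = ln(0.0956/0.0486)/(2πk) = 0.6765/(2π·0.0702) = 1.534 m·K/W
  R'_mineral wool = ln(0.114/0.0956)/(2πk) = 0.1760/(2π·0.0467) = 0.5999 m·K/W
  R'_mineral wool = ln(0.136/0.114)/(2πk) = 0.1765/(2π·0.0466) = 0.6027 m·K/W
ΣR = 1.664×10^-4 + 1.534 + 0.5999 + 0.6027 = 2.737 m·K/W
Q' = ΔT/ΣR = (440 K − 293.2 K)/2.737 = 53.6 W/m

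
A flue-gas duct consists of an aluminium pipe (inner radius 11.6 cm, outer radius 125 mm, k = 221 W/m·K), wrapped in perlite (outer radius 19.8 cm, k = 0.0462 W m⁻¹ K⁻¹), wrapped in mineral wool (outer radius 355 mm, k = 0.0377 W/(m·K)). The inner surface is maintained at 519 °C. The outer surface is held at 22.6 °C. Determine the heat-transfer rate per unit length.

Series thermal resistances, inner to outer:
  R'_aluminium = ln(0.125/0.116)/(2πk) = 0.07472/(2π·221) = 5.381×10^-5 m·K/W
  R'_perlite = ln(0.198/0.125)/(2πk) = 0.4600/(2π·0.0462) = 1.584 m·K/W
  R'_mineral wool = ln(0.355/0.198)/(2πk) = 0.5839/(2π·0.0377) = 2.465 m·K/W
ΣR = 5.381×10^-5 + 1.584 + 2.465 = 4.049 m·K/W
Q' = ΔT/ΣR = (519 °C − 22.6 °C)/4.049 = 123 W/m

Q' = 123 W/m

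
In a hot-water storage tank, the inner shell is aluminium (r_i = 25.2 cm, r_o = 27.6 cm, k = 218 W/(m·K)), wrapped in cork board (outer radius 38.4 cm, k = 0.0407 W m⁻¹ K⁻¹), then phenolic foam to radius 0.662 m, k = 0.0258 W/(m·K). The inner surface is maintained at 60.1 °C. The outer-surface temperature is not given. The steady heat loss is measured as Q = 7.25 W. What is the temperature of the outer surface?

Sum the resistances:
  R_aluminium = (1/0.252 − 1/0.276)/(4πk) = 0.3451/(4π·218) = 1.260×10^-4 K/W
  R_cork board = (1/0.276 − 1/0.384)/(4πk) = 1.019/(4π·0.0407) = 1.992 K/W
  R_phenolic foam = (1/0.384 − 1/0.662)/(4πk) = 1.094/(4π·0.0258) = 3.373 K/W
ΣR = 5.366 K/W
ΔT = Q·ΣR = 7.25 × 5.366 = 38.90 K
Heat flows outward, so T_out = T_in − ΔT = 60.1 − 38.90 = 21.2 °C

T_out = 21.2 °C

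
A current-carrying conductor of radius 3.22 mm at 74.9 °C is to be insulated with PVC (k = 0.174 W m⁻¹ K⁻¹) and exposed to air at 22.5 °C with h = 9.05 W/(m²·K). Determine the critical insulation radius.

For a cylinder, r_cr = k_ins/h = 0.174/9.05 = 0.0192 m = 1.92 cm

r_cr = 1.92 cm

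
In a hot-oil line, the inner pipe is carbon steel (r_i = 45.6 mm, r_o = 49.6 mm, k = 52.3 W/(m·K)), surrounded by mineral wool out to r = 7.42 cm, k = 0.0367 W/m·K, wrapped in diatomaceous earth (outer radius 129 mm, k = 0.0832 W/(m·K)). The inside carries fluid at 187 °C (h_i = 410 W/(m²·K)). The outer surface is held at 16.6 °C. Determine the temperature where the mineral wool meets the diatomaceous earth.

T = 80.7 °C

Treat each layer as a resistance in series:
  R'_conv,in = 1/(2πr h) = 1/(2π·0.0456·410) = 0.008513 m·K/W
  R'_carbon steel = ln(0.0496/0.0456)/(2πk) = 0.08408/(2π·52.3) = 2.559×10^-4 m·K/W
  R'_mineral wool = ln(0.0742/0.0496)/(2πk) = 0.4028/(2π·0.0367) = 1.747 m·K/W
  R'_diatomaceous earth = ln(0.129/0.0742)/(2πk) = 0.5530/(2π·0.0832) = 1.058 m·K/W
ΣR = 0.008513 + 2.559×10^-4 + 1.747 + 1.058 = 2.814 m·K/W
Q' = ΔT/ΣR = (187 °C − 16.6 °C)/2.814 = 60.55 W/m
From the inner boundary to the mineral wool/diatomaceous earth interface, ΣR_partial = 1.756 m·K/W.
T_interface = T_in − Q'·ΣR_partial = 187 °C − (60.55)(1.756) = 80.7 °C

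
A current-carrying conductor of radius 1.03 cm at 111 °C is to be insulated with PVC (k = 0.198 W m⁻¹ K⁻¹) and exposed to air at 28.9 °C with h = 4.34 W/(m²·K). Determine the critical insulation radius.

For a cylinder, r_cr = k_ins/h = 0.198/4.34 = 0.0456 m = 4.56 cm

r_cr = 4.56 cm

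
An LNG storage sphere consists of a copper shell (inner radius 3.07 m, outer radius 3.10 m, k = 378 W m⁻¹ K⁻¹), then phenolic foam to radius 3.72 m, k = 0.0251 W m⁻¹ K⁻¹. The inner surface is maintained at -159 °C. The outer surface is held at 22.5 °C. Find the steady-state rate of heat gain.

Q = 1060 W

Treat each layer as a resistance in series:
  R_copper = (1/3.07 − 1/3.10)/(4πk) = 0.003152/(4π·378) = 6.636×10^-7 K/W
  R_phenolic foam = (1/3.10 − 1/3.72)/(4πk) = 0.05376/(4π·0.0251) = 0.1705 K/W
ΣR = 6.636×10^-7 + 0.1705 = 0.1705 K/W
Q = ΔT/ΣR = (-159 °C − 22.5 °C)/0.1705 = -1060 W
(Negative Q ⇒ heat flows inward; heat gain = 1060 W.)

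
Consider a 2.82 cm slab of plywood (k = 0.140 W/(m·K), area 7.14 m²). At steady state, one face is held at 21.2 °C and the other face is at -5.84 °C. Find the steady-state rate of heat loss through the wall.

Q = 958 W

Q = kA·ΔT/L = 0.140 × 7.14 × |21.2 °C − -5.84 °C| / 0.0282 = 958 W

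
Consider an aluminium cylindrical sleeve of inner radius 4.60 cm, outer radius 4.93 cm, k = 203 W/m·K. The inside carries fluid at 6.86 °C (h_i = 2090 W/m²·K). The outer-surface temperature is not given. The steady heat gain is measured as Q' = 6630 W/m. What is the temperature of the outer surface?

T_out = 18.2 °C

Series resistances:
  R'_conv,in = 1/(2πr h) = 1/(2π·0.0460·2090) = 0.001655 m·K/W
  R'_aluminium = ln(0.0493/0.0460)/(2πk) = 0.06928/(2π·203) = 5.432×10^-5 m·K/W
ΣR = 0.001710 m·K/W
ΔT = Q'·ΣR = 6630 × 0.001710 = 11.34 K
Heat flows inward, so T_out = T_in + ΔT = 6.86 + 11.34 = 18.2 °C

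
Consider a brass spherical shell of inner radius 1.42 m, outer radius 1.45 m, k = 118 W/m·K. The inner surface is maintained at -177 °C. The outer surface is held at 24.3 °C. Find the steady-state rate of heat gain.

Q = 20500 kW

Q = 4πk·ΔT/(1/r₁ − 1/r₂) = 4π × 118 × 201.3 / (1/1.42 − 1/1.45) = 2.05×10^7 W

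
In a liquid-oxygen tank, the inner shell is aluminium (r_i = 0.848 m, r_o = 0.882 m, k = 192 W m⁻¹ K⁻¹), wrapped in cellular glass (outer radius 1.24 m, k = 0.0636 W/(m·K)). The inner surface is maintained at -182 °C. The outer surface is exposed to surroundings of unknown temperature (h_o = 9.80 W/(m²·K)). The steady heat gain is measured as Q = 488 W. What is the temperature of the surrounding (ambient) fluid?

Sum the resistances:
  R_aluminium = (1/0.848 − 1/0.882)/(4πk) = 0.04546/(4π·192) = 1.884×10^-5 K/W
  R_cellular glass = (1/0.882 − 1/1.24)/(4πk) = 0.3273/(4π·0.0636) = 0.4096 K/W
  R_conv,out = 1/(4πr²h) = 1/(4π·1.24²·9.80) = 0.005281 K/W
ΣR = 0.4149 K/W
ΔT = Q·ΣR = 488 × 0.4149 = 202.5 K
Heat flows inward, so T_out = T_in + ΔT = -182 + 202.5 = 20.5 °C

T_out = 20.5 °C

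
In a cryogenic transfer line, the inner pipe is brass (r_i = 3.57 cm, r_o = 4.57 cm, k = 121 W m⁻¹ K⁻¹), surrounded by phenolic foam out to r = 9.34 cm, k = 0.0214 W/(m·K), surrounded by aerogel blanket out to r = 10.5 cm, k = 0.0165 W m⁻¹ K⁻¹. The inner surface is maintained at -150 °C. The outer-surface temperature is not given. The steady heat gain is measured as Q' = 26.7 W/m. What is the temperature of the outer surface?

T_out = 22.1 °C

Sum the resistances:
  R'_brass = ln(0.0457/0.0357)/(2πk) = 0.2469/(2π·121) = 3.248×10^-4 m·K/W
  R'_phenolic foam = ln(0.0934/0.0457)/(2πk) = 0.7148/(2π·0.0214) = 5.316 m·K/W
  R'_aerogel blanket = ln(0.105/0.0934)/(2πk) = 0.1171/(2π·0.0165) = 1.129 m·K/W
ΣR = 6.446 m·K/W
ΔT = Q'·ΣR = 26.7 × 6.446 = 172.1 K
Heat flows inward, so T_out = T_in + ΔT = -150 + 172.1 = 22.1 °C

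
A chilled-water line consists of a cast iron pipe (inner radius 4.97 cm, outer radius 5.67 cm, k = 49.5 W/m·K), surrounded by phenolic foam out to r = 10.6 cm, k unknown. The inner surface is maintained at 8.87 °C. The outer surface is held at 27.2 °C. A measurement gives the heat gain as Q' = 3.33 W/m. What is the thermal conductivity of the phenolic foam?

k = 0.0181 W/m·K

ΣR = ΔT/Q' = |8.87 − 27.2|/3.33 = 5.505 m·K/W
Known resistances:
  R'_cast iron = ln(0.0567/0.0497)/(2πk) = 0.1318/(2π·49.5) = 4.237×10^-4 m·K/W
R_phenolic foam = ΣR − ΣR_known = 5.505 − 4.237×10^-4 = 5.505 m·K/W
ln(r₂/r₁)/(2πk) = 5.505 ⇒ k = 0.6257/(2π·5.505) = 0.0181 W/m·K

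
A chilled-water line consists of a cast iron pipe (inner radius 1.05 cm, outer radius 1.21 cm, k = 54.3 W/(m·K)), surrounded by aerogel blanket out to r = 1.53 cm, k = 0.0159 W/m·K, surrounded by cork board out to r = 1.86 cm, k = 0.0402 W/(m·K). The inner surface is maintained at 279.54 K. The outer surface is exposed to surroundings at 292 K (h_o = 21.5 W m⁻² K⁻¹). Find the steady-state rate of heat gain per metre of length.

Q' = 3.54 W/m

Resistance network (inner→outer):
  R'_cast iron = ln(0.0121/0.0105)/(2πk) = 0.1418/(2π·54.3) = 4.157×10^-4 m·K/W
  R'_aerogel blanket = ln(0.0153/0.0121)/(2πk) = 0.2346/(2π·0.0159) = 2.349 m·K/W
  R'_cork board = ln(0.0186/0.0153)/(2πk) = 0.1953/(2π·0.0402) = 0.7732 m·K/W
  R'_conv,out = 1/(2πr h) = 1/(2π·0.0186·21.5) = 0.3980 m·K/W
ΣR = 4.157×10^-4 + 2.349 + 0.7732 + 0.3980 = 3.521 m·K/W
Q' = ΔT/ΣR = (279.54 K − 292 K)/3.521 = -3.54 W/m
(Negative Q' ⇒ heat flows inward; heat gain = 3.54 W/m.)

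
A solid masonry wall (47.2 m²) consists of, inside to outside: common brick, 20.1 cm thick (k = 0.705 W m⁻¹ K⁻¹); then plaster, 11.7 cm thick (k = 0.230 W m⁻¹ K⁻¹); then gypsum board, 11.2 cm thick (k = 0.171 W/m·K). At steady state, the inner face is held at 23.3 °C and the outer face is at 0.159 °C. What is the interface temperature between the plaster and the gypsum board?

T = 10.6 °C

Resistance network (inner→outer):
  R_common brick = L/(kA) = 0.201/(0.705·47.2) = 0.006040 K/W
  R_plaster = L/(kA) = 0.117/(0.230·47.2) = 0.01078 K/W
  R_gypsum board = L/(kA) = 0.112/(0.171·47.2) = 0.01388 K/W
ΣR = 0.006040 + 0.01078 + 0.01388 = 0.03070 K/W
Q = ΔT/ΣR = (23.3 °C − 0.159 °C)/0.03070 = 753.8 W
From the inner boundary to the plaster/gypsum board interface, ΣR_partial = 0.01682 K/W.
T_interface = T_in − Q·ΣR_partial = 23.3 °C − (753.8)(0.01682) = 10.6 °C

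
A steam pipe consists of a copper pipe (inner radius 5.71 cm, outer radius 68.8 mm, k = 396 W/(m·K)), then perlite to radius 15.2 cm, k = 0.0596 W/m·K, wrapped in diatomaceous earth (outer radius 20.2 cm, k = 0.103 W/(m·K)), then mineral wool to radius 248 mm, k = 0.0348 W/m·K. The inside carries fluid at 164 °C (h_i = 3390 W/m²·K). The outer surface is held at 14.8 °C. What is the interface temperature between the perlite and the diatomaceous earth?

Treat each layer as a resistance in series:
  R'_conv,in = 1/(2πr h) = 1/(2π·0.0571·3390) = 8.222×10^-4 m·K/W
  R'_copper = ln(0.0688/0.0571)/(2πk) = 0.1864/(2π·396) = 7.492×10^-5 m·K/W
  R'_perlite = ln(0.152/0.0688)/(2πk) = 0.7927/(2π·0.0596) = 2.117 m·K/W
  R'_diatomaceous earth = ln(0.202/0.152)/(2πk) = 0.2844/(2π·0.103) = 0.4394 m·K/W
  R'_mineral wool = ln(0.248/0.202)/(2πk) = 0.2052/(2π·0.0348) = 0.9383 m·K/W
ΣR = 8.222×10^-4 + 7.492×10^-5 + 2.117 + 0.4394 + 0.9383 = 3.496 m·K/W
Q' = ΔT/ΣR = (164 °C − 14.8 °C)/3.496 = 42.68 W/m
From the inner boundary to the perlite/diatomaceous earth interface, ΣR_partial = 2.118 m·K/W.
T_interface = T_in − Q'·ΣR_partial = 164 °C − (42.68)(2.118) = 73.6 °C

T = 73.6 °C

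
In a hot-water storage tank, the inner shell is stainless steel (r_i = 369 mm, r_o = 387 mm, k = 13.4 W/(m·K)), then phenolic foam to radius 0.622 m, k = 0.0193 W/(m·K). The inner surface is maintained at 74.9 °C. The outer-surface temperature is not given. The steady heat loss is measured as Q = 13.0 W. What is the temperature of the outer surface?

Series resistances:
  R_stainless steel = (1/0.369 − 1/0.387)/(4πk) = 0.1260/(4π·13.4) = 7.485×10^-4 K/W
  R_phenolic foam = (1/0.387 − 1/0.622)/(4πk) = 0.9763/(4π·0.0193) = 4.025 K/W
ΣR = 4.026 K/W
ΔT = Q·ΣR = 13.0 × 4.026 = 52.34 K
Heat flows outward, so T_out = T_in − ΔT = 74.9 − 52.34 = 22.6 °C

T_out = 22.6 °C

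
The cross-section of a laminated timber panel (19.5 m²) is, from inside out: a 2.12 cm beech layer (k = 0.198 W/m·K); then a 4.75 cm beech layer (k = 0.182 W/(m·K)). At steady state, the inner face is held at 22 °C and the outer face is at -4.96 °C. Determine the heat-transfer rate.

Q = 1430 W

Resistance network (inner→outer):
  R_beech = L/(kA) = 0.0212/(0.198·19.5) = 0.005491 K/W
  R_beech = L/(kA) = 0.0475/(0.182·19.5) = 0.01338 K/W
ΣR = 0.005491 + 0.01338 = 0.01887 K/W
Q = ΔT/ΣR = (22 °C − -4.96 °C)/0.01887 = 1430 W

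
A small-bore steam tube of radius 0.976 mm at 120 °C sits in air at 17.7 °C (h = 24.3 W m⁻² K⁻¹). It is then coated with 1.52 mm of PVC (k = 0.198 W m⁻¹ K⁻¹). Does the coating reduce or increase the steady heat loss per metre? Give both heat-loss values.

increases: 15.2 → 30.3 W/m

Critical radius for a cylinder: r_cr = k/h = 0.00815 m = 0.815 cm.
Outer radius after coating: r₂ = 9.76×10^-4 + 0.00152 = 0.002496 m.
Since r₁ < r_cr and r₂ ≤ r_cr, the coating moves toward the maximum at r_cr — heat loss rises.
Bare: R = 1/(2πr₁h) = 6.711 m·K/W; Q = 102.3/6.711 = 15.2 W/m.
Coated: R = R_cond + R_conv = 3.379 m·K/W; Q = 102.3/3.379 = 30.3 W/m.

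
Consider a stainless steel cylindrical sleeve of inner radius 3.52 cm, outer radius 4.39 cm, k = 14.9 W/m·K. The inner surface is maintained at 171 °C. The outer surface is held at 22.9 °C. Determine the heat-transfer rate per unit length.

Q' = 62800 W/m

Q' = 2πk·ΔT/ln(r₂/r₁) = 2π × 14.9 × 148.1 / ln(0.0439/0.0352) = 62800 W/m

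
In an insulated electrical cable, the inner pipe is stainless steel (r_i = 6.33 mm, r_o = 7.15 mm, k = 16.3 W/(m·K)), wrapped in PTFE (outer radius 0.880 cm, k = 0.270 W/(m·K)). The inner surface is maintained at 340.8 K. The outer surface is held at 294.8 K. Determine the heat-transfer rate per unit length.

Q' = 372 W/m

Treat each layer as a resistance in series:
  R'_stainless steel = ln(0.00715/0.00633)/(2πk) = 0.1218/(2π·16.3) = 0.001189 m·K/W
  R'_PTFE = ln(0.00880/0.00715)/(2πk) = 0.2076/(2π·0.270) = 0.1224 m·K/W
ΣR = 0.001189 + 0.1224 = 0.1236 m·K/W
Q' = ΔT/ΣR = (340.8 K − 294.8 K)/0.1236 = 372 W/m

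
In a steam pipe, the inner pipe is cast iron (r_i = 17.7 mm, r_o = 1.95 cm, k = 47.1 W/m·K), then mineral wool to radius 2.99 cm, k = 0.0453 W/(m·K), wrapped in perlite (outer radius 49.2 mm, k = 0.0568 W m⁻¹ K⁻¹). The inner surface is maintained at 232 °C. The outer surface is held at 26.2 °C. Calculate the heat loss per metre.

Resistance network (inner→outer):
  R'_cast iron = ln(0.0195/0.0177)/(2πk) = 0.09685/(2π·47.1) = 3.273×10^-4 m·K/W
  R'_mineral wool = ln(0.0299/0.0195)/(2πk) = 0.4274/(2π·0.0453) = 1.502 m·K/W
  R'_perlite = ln(0.0492/0.0299)/(2πk) = 0.4980/(2π·0.0568) = 1.396 m·K/W
ΣR = 3.273×10^-4 + 1.502 + 1.396 = 2.898 m·K/W
Q' = ΔT/ΣR = (232 °C − 26.2 °C)/2.898 = 71.0 W/m

Q' = 71.0 W/m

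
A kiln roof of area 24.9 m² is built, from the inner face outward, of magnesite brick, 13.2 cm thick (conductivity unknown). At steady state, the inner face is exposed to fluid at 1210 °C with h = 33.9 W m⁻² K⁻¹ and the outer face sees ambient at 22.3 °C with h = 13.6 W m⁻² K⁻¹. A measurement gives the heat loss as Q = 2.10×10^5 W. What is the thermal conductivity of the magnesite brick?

k = 3.49 W/m·K

ΣR = ΔT/Q = |1210 − 22.3|/2.10×10^5 = 0.005656 K/W
Known resistances:
  R_conv,in = 1/(hA) = 1/(33.9·24.9) = 0.001185 K/W
  R_conv,out = 1/(hA) = 1/(13.6·24.9) = 0.002953 K/W
R_magnesite brick = ΣR − ΣR_known = 0.005656 − 0.004138 = 0.001518 K/W
L/(kA) = 0.001518 ⇒ k = 0.132/(0.001518·24.9) = 3.49 W/m·K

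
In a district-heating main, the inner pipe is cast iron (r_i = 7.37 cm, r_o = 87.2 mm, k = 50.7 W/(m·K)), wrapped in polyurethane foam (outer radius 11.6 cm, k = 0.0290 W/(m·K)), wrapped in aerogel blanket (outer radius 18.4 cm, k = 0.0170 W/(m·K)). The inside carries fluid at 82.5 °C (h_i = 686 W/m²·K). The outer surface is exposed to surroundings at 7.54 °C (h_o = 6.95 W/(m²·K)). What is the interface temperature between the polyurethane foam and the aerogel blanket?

Treat each layer as a resistance in series:
  R'_conv,in = 1/(2πr h) = 1/(2π·0.0737·686) = 0.003148 m·K/W
  R'_cast iron = ln(0.0872/0.0737)/(2πk) = 0.1682/(2π·50.7) = 5.280×10^-4 m·K/W
  R'_polyurethane foam = ln(0.116/0.0872)/(2πk) = 0.2854/(2π·0.0290) = 1.566 m·K/W
  R'_aerogel blanket = ln(0.184/0.116)/(2πk) = 0.4613/(2π·0.0170) = 4.319 m·K/W
  R'_conv,out = 1/(2πr h) = 1/(2π·0.184·6.95) = 0.1245 m·K/W
ΣR = 0.003148 + 5.280×10^-4 + 1.566 + 4.319 + 0.1245 = 6.013 m·K/W
Q' = ΔT/ΣR = (82.5 °C − 7.54 °C)/6.013 = 12.47 W/m
From the inner boundary to the polyurethane foam/aerogel blanket interface, ΣR_partial = 1.570 m·K/W.
T_interface = T_in − Q'·ΣR_partial = 82.5 °C − (12.47)(1.570) = 62.9 °C

T = 62.9 °C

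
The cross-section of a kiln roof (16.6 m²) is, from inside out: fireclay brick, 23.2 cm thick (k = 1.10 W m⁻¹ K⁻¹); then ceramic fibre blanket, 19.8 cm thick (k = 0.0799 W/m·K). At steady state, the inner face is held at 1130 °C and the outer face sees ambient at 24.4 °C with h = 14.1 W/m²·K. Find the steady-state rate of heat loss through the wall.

Q = 6.65 kW

Series thermal resistances, inner to outer:
  R_fireclay brick = L/(kA) = 0.232/(1.10·16.6) = 0.01271 K/W
  R_ceramic fibre blanket = L/(kA) = 0.198/(0.0799·16.6) = 0.1493 K/W
  R_conv,out = 1/(hA) = 1/(14.1·16.6) = 0.004272 K/W
ΣR = 0.01271 + 0.1493 + 0.004272 = 0.1663 K/W
Q = ΔT/ΣR = (1130 °C − 24.4 °C)/0.1663 = 6650 W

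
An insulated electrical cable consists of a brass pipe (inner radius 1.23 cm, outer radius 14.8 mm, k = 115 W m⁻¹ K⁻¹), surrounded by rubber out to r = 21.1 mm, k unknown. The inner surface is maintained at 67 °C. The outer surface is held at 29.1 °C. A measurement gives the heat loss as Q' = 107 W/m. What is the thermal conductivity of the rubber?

ΣR = ΔT/Q' = |67 − 29.1|/107 = 0.3542 m·K/W
Known resistances:
  R'_brass = ln(0.0148/0.0123)/(2πk) = 0.1850/(2π·115) = 2.561×10^-4 m·K/W
R_rubber = ΣR − ΣR_known = 0.3542 − 2.561×10^-4 = 0.3539 m·K/W
ln(r₂/r₁)/(2πk) = 0.3539 ⇒ k = 0.3546/(2π·0.3539) = 0.159 W/m·K

k = 0.159 W/m·K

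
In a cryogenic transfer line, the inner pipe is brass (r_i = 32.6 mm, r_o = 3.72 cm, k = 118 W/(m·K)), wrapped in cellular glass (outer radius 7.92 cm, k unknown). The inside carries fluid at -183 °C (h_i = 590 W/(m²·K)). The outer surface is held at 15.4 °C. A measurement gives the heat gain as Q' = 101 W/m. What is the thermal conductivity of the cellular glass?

k = 0.0615 W/m·K

ΣR = ΔT/Q' = |-183 − 15.4|/101 = 1.964 m·K/W
Known resistances:
  R'_conv,in = 1/(2πr h) = 1/(2π·0.0326·590) = 0.008275 m·K/W
  R'_brass = ln(0.0372/0.0326)/(2πk) = 0.1320/(2π·118) = 1.780×10^-4 m·K/W
R_cellular glass = ΣR − ΣR_known = 1.964 − 0.008453 = 1.956 m·K/W
ln(r₂/r₁)/(2πk) = 1.956 ⇒ k = 0.7557/(2π·1.956) = 0.0615 W/m·K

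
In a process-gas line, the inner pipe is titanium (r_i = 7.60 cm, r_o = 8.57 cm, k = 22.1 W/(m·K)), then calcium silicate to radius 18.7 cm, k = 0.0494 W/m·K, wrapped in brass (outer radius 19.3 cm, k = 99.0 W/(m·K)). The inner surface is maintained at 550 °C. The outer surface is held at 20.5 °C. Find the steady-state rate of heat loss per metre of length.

Q' = 211 W/m

Series thermal resistances, inner to outer:
  R'_titanium = ln(0.0857/0.0760)/(2πk) = 0.1201/(2π·22.1) = 8.651×10^-4 m·K/W
  R'_calcium silicate = ln(0.187/0.0857)/(2πk) = 0.7803/(2π·0.0494) = 2.514 m·K/W
  R'_brass = ln(0.193/0.187)/(2πk) = 0.03158/(2π·99.0) = 5.077×10^-5 m·K/W
ΣR = 8.651×10^-4 + 2.514 + 5.077×10^-5 = 2.515 m·K/W
Q' = ΔT/ΣR = (550 °C − 20.5 °C)/2.515 = 211 W/m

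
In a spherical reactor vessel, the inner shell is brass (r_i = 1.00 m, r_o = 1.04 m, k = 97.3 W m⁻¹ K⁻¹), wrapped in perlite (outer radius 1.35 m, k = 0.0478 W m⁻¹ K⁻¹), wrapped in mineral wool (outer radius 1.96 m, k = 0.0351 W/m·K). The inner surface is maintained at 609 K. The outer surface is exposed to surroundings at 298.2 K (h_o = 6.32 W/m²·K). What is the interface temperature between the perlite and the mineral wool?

T = 481 K

Series thermal resistances, inner to outer:
  R_brass = (1/1.00 − 1/1.04)/(4πk) = 0.03846/(4π·97.3) = 3.146×10^-5 K/W
  R_perlite = (1/1.04 − 1/1.35)/(4πk) = 0.2208/(4π·0.0478) = 0.3676 K/W
  R_mineral wool = (1/1.35 − 1/1.96)/(4πk) = 0.2305/(4π·0.0351) = 0.5227 K/W
  R_conv,out = 1/(4πr²h) = 1/(4π·1.96²·6.32) = 0.003278 K/W
ΣR = 3.146×10^-5 + 0.3676 + 0.5227 + 0.003278 = 0.8936 K/W
Q = ΔT/ΣR = (609 K − 298.2 K)/0.8936 = 347.8 W
From the inner boundary to the perlite/mineral wool interface, ΣR_partial = 0.3676 K/W.
T_interface = T_in − Q·ΣR_partial = 609 K − (347.8)(0.3676) = 481 K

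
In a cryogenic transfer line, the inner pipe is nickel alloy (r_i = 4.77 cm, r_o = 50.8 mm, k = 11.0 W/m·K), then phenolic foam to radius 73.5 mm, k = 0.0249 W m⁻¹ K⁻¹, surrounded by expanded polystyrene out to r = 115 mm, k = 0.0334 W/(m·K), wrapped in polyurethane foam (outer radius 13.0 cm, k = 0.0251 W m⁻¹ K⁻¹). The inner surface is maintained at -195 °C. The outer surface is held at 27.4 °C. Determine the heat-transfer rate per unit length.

Q' = 42.2 W/m

Resistance network (inner→outer):
  R'_nickel alloy = ln(0.0508/0.0477)/(2πk) = 0.06296/(2π·11.0) = 9.110×10^-4 m·K/W
  R'_phenolic foam = ln(0.0735/0.0508)/(2πk) = 0.3694/(2π·0.0249) = 2.361 m·K/W
  R'_expanded polystyrene = ln(0.115/0.0735)/(2πk) = 0.4476/(2π·0.0334) = 2.133 m·K/W
  R'_polyurethane foam = ln(0.130/0.115)/(2πk) = 0.1226/(2π·0.0251) = 0.7774 m·K/W
ΣR = 9.110×10^-4 + 2.361 + 2.133 + 0.7774 = 5.272 m·K/W
Q' = ΔT/ΣR = (-195 °C − 27.4 °C)/5.272 = -42.2 W/m
(Negative Q' ⇒ heat flows inward; heat gain = 42.2 W/m.)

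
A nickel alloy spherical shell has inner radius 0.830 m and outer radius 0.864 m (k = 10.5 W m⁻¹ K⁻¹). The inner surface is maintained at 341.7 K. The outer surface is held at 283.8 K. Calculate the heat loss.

Q = 4πk·ΔT/(1/r₁ − 1/r₂) = 4π × 10.5 × 57.9 / (1/0.830 − 1/0.864) = 1.61×10^5 W

Q = 161 kW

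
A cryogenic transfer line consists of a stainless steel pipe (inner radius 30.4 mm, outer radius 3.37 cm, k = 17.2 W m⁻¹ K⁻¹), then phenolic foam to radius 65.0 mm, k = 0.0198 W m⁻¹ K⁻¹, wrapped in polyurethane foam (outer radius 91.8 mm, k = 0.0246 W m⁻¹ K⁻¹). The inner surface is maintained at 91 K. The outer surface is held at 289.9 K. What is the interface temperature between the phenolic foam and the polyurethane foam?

Series thermal resistances, inner to outer:
  R'_stainless steel = ln(0.0337/0.0304)/(2πk) = 0.1031/(2π·17.2) = 9.536×10^-4 m·K/W
  R'_phenolic foam = ln(0.0650/0.0337)/(2πk) = 0.6569/(2π·0.0198) = 5.280 m·K/W
  R'_polyurethane foam = ln(0.0918/0.0650)/(2πk) = 0.3452/(2π·0.0246) = 2.234 m·K/W
ΣR = 9.536×10^-4 + 5.280 + 2.234 = 7.515 m·K/W
Q' = ΔT/ΣR = (91 K − 289.9 K)/7.515 = -26.47 W/m
From the inner boundary to the phenolic foam/polyurethane foam interface, ΣR_partial = 5.281 m·K/W.
T_interface = T_in − Q'·ΣR_partial = 91 K − (-26.47)(5.281) = 230.8 K

T = 230.8 K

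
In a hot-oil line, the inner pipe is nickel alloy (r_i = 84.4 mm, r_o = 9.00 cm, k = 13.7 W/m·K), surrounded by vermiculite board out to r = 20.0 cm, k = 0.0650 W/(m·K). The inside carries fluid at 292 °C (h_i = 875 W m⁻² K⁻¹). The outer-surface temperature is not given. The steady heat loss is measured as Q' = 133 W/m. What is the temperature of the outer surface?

Series resistances:
  R'_conv,in = 1/(2πr h) = 1/(2π·0.0844·875) = 0.002155 m·K/W
  R'_nickel alloy = ln(0.0900/0.0844)/(2πk) = 0.06424/(2π·13.7) = 7.463×10^-4 m·K/W
  R'_vermiculite board = ln(0.200/0.0900)/(2πk) = 0.7985/(2π·0.0650) = 1.955 m·K/W
ΣR = 1.958 m·K/W
ΔT = Q'·ΣR = 133 × 1.958 = 260.4 K
Heat flows outward, so T_out = T_in − ΔT = 292 − 260.4 = 31.6 °C

T_out = 31.6 °C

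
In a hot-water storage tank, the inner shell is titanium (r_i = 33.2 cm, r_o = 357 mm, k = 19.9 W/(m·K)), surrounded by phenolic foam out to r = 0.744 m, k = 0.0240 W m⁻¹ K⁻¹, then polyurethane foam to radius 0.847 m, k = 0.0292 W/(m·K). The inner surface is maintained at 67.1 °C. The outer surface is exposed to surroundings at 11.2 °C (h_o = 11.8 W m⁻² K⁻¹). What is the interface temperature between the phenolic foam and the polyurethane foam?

Series thermal resistances, inner to outer:
  R_titanium = (1/0.332 − 1/0.357)/(4πk) = 0.2109/(4π·19.9) = 8.435×10^-4 K/W
  R_phenolic foam = (1/0.357 − 1/0.744)/(4πk) = 1.457/(4π·0.0240) = 4.831 K/W
  R_polyurethane foam = (1/0.744 − 1/0.847)/(4πk) = 0.1634/(4π·0.0292) = 0.4454 K/W
  R_conv,out = 1/(4πr²h) = 1/(4π·0.847²·11.8) = 0.009400 K/W
ΣR = 8.435×10^-4 + 4.831 + 0.4454 + 0.009400 = 5.287 K/W
Q = ΔT/ΣR = (67.1 °C − 11.2 °C)/5.287 = 10.57 W
From the inner boundary to the phenolic foam/polyurethane foam interface, ΣR_partial = 4.832 K/W.
T_interface = T_in − Q·ΣR_partial = 67.1 °C − (10.57)(4.832) = 16.0 °C

T = 16.0 °C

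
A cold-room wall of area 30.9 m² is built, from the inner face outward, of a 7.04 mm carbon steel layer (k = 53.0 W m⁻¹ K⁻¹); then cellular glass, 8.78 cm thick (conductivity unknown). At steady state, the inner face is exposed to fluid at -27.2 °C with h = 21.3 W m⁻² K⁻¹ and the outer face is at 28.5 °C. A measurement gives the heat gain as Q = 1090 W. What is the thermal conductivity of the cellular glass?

ΣR = ΔT/Q = |-27.2 − 28.5|/1090 = 0.05110 K/W
Known resistances:
  R_conv,in = 1/(hA) = 1/(21.3·30.9) = 0.001519 K/W
  R_carbon steel = L/(kA) = 0.00704/(53.0·30.9) = 4.299×10^-6 K/W
R_cellular glass = ΣR − ΣR_known = 0.05110 − 0.001523 = 0.04958 K/W
L/(kA) = 0.04958 ⇒ k = 0.0878/(0.04958·30.9) = 0.0573 W/m·K

k = 0.0573 W/m·K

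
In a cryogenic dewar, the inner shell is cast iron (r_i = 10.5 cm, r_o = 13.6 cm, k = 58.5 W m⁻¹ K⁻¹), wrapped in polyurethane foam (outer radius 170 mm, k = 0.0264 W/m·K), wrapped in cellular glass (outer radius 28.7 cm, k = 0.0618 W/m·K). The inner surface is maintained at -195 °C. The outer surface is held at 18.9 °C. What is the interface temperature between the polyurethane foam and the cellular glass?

T = -68.9 °C

Series thermal resistances, inner to outer:
  R_cast iron = (1/0.105 − 1/0.136)/(4πk) = 2.171/(4π·58.5) = 0.002953 K/W
  R_polyurethane foam = (1/0.136 − 1/0.170)/(4πk) = 1.471/(4π·0.0264) = 4.433 K/W
  R_cellular glass = (1/0.170 − 1/0.287)/(4πk) = 2.398/(4π·0.0618) = 3.088 K/W
ΣR = 0.002953 + 4.433 + 3.088 = 7.524 K/W
Q = ΔT/ΣR = (-195 °C − 18.9 °C)/7.524 = -28.43 W
From the inner boundary to the polyurethane foam/cellular glass interface, ΣR_partial = 4.436 K/W.
T_interface = T_in − Q·ΣR_partial = -195 °C − (-28.43)(4.436) = -68.9 °C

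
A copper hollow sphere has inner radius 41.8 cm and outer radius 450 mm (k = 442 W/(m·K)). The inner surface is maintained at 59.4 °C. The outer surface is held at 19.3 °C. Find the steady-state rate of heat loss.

Q = 1310 kW

Q = 4πk·ΔT/(1/r₁ − 1/r₂) = 4π × 442 × 40.1 / (1/0.418 − 1/0.450) = 1.31×10^6 W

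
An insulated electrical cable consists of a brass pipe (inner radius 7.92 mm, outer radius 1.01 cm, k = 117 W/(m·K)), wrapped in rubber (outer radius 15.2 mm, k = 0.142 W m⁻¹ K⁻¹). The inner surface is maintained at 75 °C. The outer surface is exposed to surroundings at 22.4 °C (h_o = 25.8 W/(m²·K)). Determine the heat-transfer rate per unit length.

Treat each layer as a resistance in series:
  R'_brass = ln(0.0101/0.00792)/(2πk) = 0.2431/(2π·117) = 3.307×10^-4 m·K/W
  R'_rubber = ln(0.0152/0.0101)/(2πk) = 0.4088/(2π·0.142) = 0.4581 m·K/W
  R'_conv,out = 1/(2πr h) = 1/(2π·0.0152·25.8) = 0.4058 m·K/W
ΣR = 3.307×10^-4 + 0.4581 + 0.4058 = 0.8642 m·K/W
Q' = ΔT/ΣR = (75 °C − 22.4 °C)/0.8642 = 60.9 W/m

Q' = 60.9 W/m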